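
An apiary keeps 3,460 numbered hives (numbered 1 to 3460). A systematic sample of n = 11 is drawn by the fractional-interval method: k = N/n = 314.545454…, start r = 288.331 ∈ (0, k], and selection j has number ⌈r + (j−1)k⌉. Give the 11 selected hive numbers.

289, 603, 918, 1232, 1547, 1862, 2176, 2491, 2805, 3120, 3434

j=1: r + 0k = 288.331 → ⌈·⌉ = 289
j=2: r + 1k = 602.876454… → ⌈·⌉ = 603
j=3: r + 2k = 917.421909… → ⌈·⌉ = 918
j=4: r + 3k = 1231.967363… → ⌈·⌉ = 1232
j=5: r + 4k = 1546.512818… → ⌈·⌉ = 1547
j=6: r + 5k = 1861.058272… → ⌈·⌉ = 1862
j=7: r + 6k = 2175.603727… → ⌈·⌉ = 2176
j=8: r + 7k = 2490.149181… → ⌈·⌉ = 2491
j=9: r + 8k = 2804.694636… → ⌈·⌉ = 2805
j=10: r + 9k = 3119.240090… → ⌈·⌉ = 3120
j=11: r + 10k = 3433.785545… → ⌈·⌉ = 3434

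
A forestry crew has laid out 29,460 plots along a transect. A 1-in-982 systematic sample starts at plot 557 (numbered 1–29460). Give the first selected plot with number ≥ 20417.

21179

k = 982
Steps past start: ⌈(20417 − 557)/982⌉ = ⌈19860/982⌉ = 21
Selected plot: 557 + 21×982 = 21179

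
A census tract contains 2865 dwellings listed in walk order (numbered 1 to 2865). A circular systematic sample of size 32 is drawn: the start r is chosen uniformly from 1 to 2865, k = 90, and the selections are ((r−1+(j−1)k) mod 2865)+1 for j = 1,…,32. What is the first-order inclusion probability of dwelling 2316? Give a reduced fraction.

32/2865

For each position j, as r ranges over 1…2865 the j-th selection hits every dwelling exactly once, so dwelling 2316 is selected for exactly 32 of the 2865 starts.
Inclusion probability = 32/2865.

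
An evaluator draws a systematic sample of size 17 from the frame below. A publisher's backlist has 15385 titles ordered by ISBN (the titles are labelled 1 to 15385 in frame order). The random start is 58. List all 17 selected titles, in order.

58, 963, 1868, 2773, 3678, 4583, 5488, 6393, 7298, 8203, 9108, 10013, 10918, 11823, 12728, 13633, 14538

k = N/n = 15385/17 = 905
title 1: 58
title 2: 58 + 905 = 963
title 3: 963 + 905 = 1868
title 4: 1868 + 905 = 2773
title 5: 2773 + 905 = 3678
title 6: 3678 + 905 = 4583
title 7: 4583 + 905 = 5488
title 8: 5488 + 905 = 6393
title 9: 6393 + 905 = 7298
title 10: 7298 + 905 = 8203
title 11: 8203 + 905 = 9108
title 12: 9108 + 905 = 10013
title 13: 10013 + 905 = 10918
title 14: 10918 + 905 = 11823
title 15: 11823 + 905 = 12728
title 16: 12728 + 905 = 13633
title 17: 13633 + 905 = 14538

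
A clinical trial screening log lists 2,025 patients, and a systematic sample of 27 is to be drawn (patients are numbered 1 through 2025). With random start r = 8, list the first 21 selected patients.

8, 83, 158, 233, 308, 383, 458, 533, 608, 683, 758, 833, 908, 983, 1058, 1133, 1208, 1283, 1358, 1433, 1508

k = N/n = 2025/27 = 75
patient 1: 8
patient 2: 8 + 75 = 83
patient 3: 83 + 75 = 158
patient 4: 158 + 75 = 233
patient 5: 233 + 75 = 308
patient 6: 308 + 75 = 383
patient 7: 383 + 75 = 458
patient 8: 458 + 75 = 533
patient 9: 533 + 75 = 608
patient 10: 608 + 75 = 683
patient 11: 683 + 75 = 758
patient 12: 758 + 75 = 833
patient 13: 833 + 75 = 908
patient 14: 908 + 75 = 983
patient 15: 983 + 75 = 1058
patient 16: 1058 + 75 = 1133
patient 17: 1133 + 75 = 1208
patient 18: 1208 + 75 = 1283
patient 19: 1283 + 75 = 1358
patient 20: 1358 + 75 = 1433
patient 21: 1433 + 75 = 1508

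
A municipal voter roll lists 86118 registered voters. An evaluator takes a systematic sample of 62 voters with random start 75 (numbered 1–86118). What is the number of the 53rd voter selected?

72303

k = 86118/62 = 1389
53rd selection = r + (53−1)·k = 75 + 52×1389 = 75 + 72228 = 72303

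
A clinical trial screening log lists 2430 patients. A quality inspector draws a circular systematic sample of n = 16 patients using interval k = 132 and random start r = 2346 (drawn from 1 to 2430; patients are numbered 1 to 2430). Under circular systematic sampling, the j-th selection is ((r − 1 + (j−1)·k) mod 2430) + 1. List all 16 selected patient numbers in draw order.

2346, 48, 180, 312, 444, 576, 708, 840, 972, 1104, 1236, 1368, 1500, 1632, 1764, 1896

Selection 1: 2346
Selection 2: 2346 + 132 = 2478 → 2478 − 2430 = 48
Selection 3: 48 + 132 = 180
Selection 4: 180 + 132 = 312
Selection 5: 312 + 132 = 444
Selection 6: 444 + 132 = 576
Selection 7: 576 + 132 = 708
Selection 8: 708 + 132 = 840
Selection 9: 840 + 132 = 972
Selection 10: 972 + 132 = 1104
Selection 11: 1104 + 132 = 1236
Selection 12: 1236 + 132 = 1368
Selection 13: 1368 + 132 = 1500
Selection 14: 1500 + 132 = 1632
Selection 15: 1632 + 132 = 1764
Selection 16: 1764 + 132 = 1896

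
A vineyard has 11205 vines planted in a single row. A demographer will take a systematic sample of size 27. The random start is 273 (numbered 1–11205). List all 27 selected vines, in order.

k = N/n = 11205/27 = 415
vine 1: 273
vine 2: 273 + 415 = 688
vine 3: 688 + 415 = 1103
vine 4: 1103 + 415 = 1518
vine 5: 1518 + 415 = 1933
vine 6: 1933 + 415 = 2348
vine 7: 2348 + 415 = 2763
vine 8: 2763 + 415 = 3178
vine 9: 3178 + 415 = 3593
vine 10: 3593 + 415 = 4008
vine 11: 4008 + 415 = 4423
vine 12: 4423 + 415 = 4838
vine 13: 4838 + 415 = 5253
vine 14: 5253 + 415 = 5668
vine 15: 5668 + 415 = 6083
vine 16: 6083 + 415 = 6498
vine 17: 6498 + 415 = 6913
vine 18: 6913 + 415 = 7328
vine 19: 7328 + 415 = 7743
vine 20: 7743 + 415 = 8158
vine 21: 8158 + 415 = 8573
vine 22: 8573 + 415 = 8988
vine 23: 8988 + 415 = 9403
vine 24: 9403 + 415 = 9818
vine 25: 9818 + 415 = 10233
vine 26: 10233 + 415 = 10648
vine 27: 10648 + 415 = 11063

273, 688, 1103, 1518, 1933, 2348, 2763, 3178, 3593, 4008, 4423, 4838, 5253, 5668, 6083, 6498, 6913, 7328, 7743, 8158, 8573, 8988, 9403, 9818, 10233, 10648, 11063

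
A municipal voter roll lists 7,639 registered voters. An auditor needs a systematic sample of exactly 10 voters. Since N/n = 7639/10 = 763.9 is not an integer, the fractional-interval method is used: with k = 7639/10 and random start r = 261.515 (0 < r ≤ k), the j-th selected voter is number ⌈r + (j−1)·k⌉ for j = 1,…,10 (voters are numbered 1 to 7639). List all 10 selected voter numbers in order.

262, 1026, 1790, 2554, 3318, 4082, 4845, 5609, 6373, 7137

j=1: r + 0k = 261.515 → ⌈·⌉ = 262
j=2: r + 1k = 1025.415 → ⌈·⌉ = 1026
j=3: r + 2k = 1789.315 → ⌈·⌉ = 1790
j=4: r + 3k = 2553.215 → ⌈·⌉ = 2554
j=5: r + 4k = 3317.115 → ⌈·⌉ = 3318
j=6: r + 5k = 4081.015 → ⌈·⌉ = 4082
j=7: r + 6k = 4844.915 → ⌈·⌉ = 4845
j=8: r + 7k = 5608.815 → ⌈·⌉ = 5609
j=9: r + 8k = 6372.715 → ⌈·⌉ = 6373
j=10: r + 9k = 7136.615 → ⌈·⌉ = 7137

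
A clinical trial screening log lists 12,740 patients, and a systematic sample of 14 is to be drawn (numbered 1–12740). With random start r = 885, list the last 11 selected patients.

3615, 4525, 5435, 6345, 7255, 8165, 9075, 9985, 10895, 11805, 12715

k = N/n = 12740/14 = 910
4th selection = 885 + 3×910 = 3615
5th: 3615 + 910 = 4525
6th: 4525 + 910 = 5435
7th: 5435 + 910 = 6345
8th: 6345 + 910 = 7255
9th: 7255 + 910 = 8165
10th: 8165 + 910 = 9075
11th: 9075 + 910 = 9985
12th: 9985 + 910 = 10895
13th: 10895 + 910 = 11805
14th: 11805 + 910 = 12715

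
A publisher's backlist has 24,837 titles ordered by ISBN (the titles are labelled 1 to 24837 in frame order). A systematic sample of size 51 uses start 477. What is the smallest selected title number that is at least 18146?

18496

k = 24837/51 = 487
Steps past start: ⌈(18146 − 477)/487⌉ = ⌈17669/487⌉ = 37
Selected title: 477 + 37×487 = 18496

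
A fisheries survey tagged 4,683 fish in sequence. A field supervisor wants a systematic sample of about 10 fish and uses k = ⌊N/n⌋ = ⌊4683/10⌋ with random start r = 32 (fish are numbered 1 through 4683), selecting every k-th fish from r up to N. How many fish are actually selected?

10

k = ⌊4683/10⌋ = 468
Achieved size = ⌊(4683 − 32)/468⌋ + 1 = ⌊4651/468⌋ + 1 = 9 + 1 = 10
(last selection: 32 + 9×468 = 4244 ≤ 4683; next would be 4712 > 4683)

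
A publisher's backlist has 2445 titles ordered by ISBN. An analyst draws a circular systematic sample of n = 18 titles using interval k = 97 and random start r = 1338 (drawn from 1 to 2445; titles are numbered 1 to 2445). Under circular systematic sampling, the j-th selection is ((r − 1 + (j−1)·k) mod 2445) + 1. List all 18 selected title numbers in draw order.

1338, 1435, 1532, 1629, 1726, 1823, 1920, 2017, 2114, 2211, 2308, 2405, 57, 154, 251, 348, 445, 542

Selection 1: 1338
Selection 2: 1338 + 97 = 1435
Selection 3: 1435 + 97 = 1532
Selection 4: 1532 + 97 = 1629
Selection 5: 1629 + 97 = 1726
Selection 6: 1726 + 97 = 1823
Selection 7: 1823 + 97 = 1920
Selection 8: 1920 + 97 = 2017
Selection 9: 2017 + 97 = 2114
Selection 10: 2114 + 97 = 2211
Selection 11: 2211 + 97 = 2308
Selection 12: 2308 + 97 = 2405
Selection 13: 2405 + 97 = 2502 → 2502 − 2445 = 57
Selection 14: 57 + 97 = 154
Selection 15: 154 + 97 = 251
Selection 16: 251 + 97 = 348
Selection 17: 348 + 97 = 445
Selection 18: 445 + 97 = 542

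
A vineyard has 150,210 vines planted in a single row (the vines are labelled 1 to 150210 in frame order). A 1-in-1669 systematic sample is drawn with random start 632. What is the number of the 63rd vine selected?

104110

k = 1669
63rd selection = r + (63−1)·k = 632 + 62×1669 = 632 + 103478 = 104110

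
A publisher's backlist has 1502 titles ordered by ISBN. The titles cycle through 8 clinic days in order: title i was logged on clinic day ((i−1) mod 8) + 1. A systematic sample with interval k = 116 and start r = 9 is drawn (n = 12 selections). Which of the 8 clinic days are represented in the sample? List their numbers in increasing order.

1, 5

Consecutive selections differ by k = 116, so their clinic day numbers differ by 116 mod 8 = 4.
gcd(116, 8) = 4, so the sample visits 8/4 = 2 distinct residues mod 8.
Start 9 is clinic day 1; the clinic days hit are 1, 5.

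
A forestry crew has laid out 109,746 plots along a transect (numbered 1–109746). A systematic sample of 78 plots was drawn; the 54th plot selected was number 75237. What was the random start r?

666

k = 109746/78 = 1407
r = 75237 − (54−1)×1407 = 75237 − 74571 = 666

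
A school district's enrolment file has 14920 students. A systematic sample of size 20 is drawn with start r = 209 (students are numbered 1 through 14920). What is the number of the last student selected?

k = 14920/20 = 746
20th selection = r + (20−1)·k = 209 + 19×746 = 209 + 14174 = 14383

14383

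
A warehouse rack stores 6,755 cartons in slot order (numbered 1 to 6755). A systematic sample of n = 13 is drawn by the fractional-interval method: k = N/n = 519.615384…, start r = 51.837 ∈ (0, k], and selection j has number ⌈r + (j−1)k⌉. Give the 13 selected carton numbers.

j=1: r + 0k = 51.837 → ⌈·⌉ = 52
j=2: r + 1k = 571.452384… → ⌈·⌉ = 572
j=3: r + 2k = 1091.067769… → ⌈·⌉ = 1092
j=4: r + 3k = 1610.683153… → ⌈·⌉ = 1611
j=5: r + 4k = 2130.298538… → ⌈·⌉ = 2131
j=6: r + 5k = 2649.913923… → ⌈·⌉ = 2650
j=7: r + 6k = 3169.529307… → ⌈·⌉ = 3170
j=8: r + 7k = 3689.144692… → ⌈·⌉ = 3690
j=9: r + 8k = 4208.760076… → ⌈·⌉ = 4209
j=10: r + 9k = 4728.375461… → ⌈·⌉ = 4729
j=11: r + 10k = 5247.990846… → ⌈·⌉ = 5248
j=12: r + 11k = 5767.606230… → ⌈·⌉ = 5768
j=13: r + 12k = 6287.221615… → ⌈·⌉ = 6288

52, 572, 1092, 1611, 2131, 2650, 3170, 3690, 4209, 4729, 5248, 5768, 6288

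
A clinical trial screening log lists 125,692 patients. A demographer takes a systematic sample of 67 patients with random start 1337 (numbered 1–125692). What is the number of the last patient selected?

125153

k = 125692/67 = 1876
67th selection = r + (67−1)·k = 1337 + 66×1876 = 1337 + 123816 = 125153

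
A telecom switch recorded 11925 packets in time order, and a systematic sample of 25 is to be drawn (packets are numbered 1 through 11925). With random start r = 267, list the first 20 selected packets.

k = N/n = 11925/25 = 477
packet 1: 267
packet 2: 267 + 477 = 744
packet 3: 744 + 477 = 1221
packet 4: 1221 + 477 = 1698
packet 5: 1698 + 477 = 2175
packet 6: 2175 + 477 = 2652
packet 7: 2652 + 477 = 3129
packet 8: 3129 + 477 = 3606
packet 9: 3606 + 477 = 4083
packet 10: 4083 + 477 = 4560
packet 11: 4560 + 477 = 5037
packet 12: 5037 + 477 = 5514
packet 13: 5514 + 477 = 5991
packet 14: 5991 + 477 = 6468
packet 15: 6468 + 477 = 6945
packet 16: 6945 + 477 = 7422
packet 17: 7422 + 477 = 7899
packet 18: 7899 + 477 = 8376
packet 19: 8376 + 477 = 8853
packet 20: 8853 + 477 = 9330

267, 744, 1221, 1698, 2175, 2652, 3129, 3606, 4083, 4560, 5037, 5514, 5991, 6468, 6945, 7422, 7899, 8376, 8853, 9330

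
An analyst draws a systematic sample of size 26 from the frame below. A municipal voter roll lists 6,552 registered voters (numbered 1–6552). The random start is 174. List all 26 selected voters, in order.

174, 426, 678, 930, 1182, 1434, 1686, 1938, 2190, 2442, 2694, 2946, 3198, 3450, 3702, 3954, 4206, 4458, 4710, 4962, 5214, 5466, 5718, 5970, 6222, 6474

k = N/n = 6552/26 = 252
voter 1: 174
voter 2: 174 + 252 = 426
voter 3: 426 + 252 = 678
voter 4: 678 + 252 = 930
voter 5: 930 + 252 = 1182
voter 6: 1182 + 252 = 1434
voter 7: 1434 + 252 = 1686
voter 8: 1686 + 252 = 1938
voter 9: 1938 + 252 = 2190
voter 10: 2190 + 252 = 2442
voter 11: 2442 + 252 = 2694
voter 12: 2694 + 252 = 2946
voter 13: 2946 + 252 = 3198
voter 14: 3198 + 252 = 3450
voter 15: 3450 + 252 = 3702
voter 16: 3702 + 252 = 3954
voter 17: 3954 + 252 = 4206
voter 18: 4206 + 252 = 4458
voter 19: 4458 + 252 = 4710
voter 20: 4710 + 252 = 4962
voter 21: 4962 + 252 = 5214
voter 22: 5214 + 252 = 5466
voter 23: 5466 + 252 = 5718
voter 24: 5718 + 252 = 5970
voter 25: 5970 + 252 = 6222
voter 26: 6222 + 252 = 6474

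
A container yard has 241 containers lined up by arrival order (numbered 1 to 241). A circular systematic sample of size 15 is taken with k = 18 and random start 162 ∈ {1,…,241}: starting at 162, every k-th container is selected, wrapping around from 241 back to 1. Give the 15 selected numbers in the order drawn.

162, 180, 198, 216, 234, 11, 29, 47, 65, 83, 101, 119, 137, 155, 173

Selection 1: 162
Selection 2: 162 + 18 = 180
Selection 3: 180 + 18 = 198
Selection 4: 198 + 18 = 216
Selection 5: 216 + 18 = 234
Selection 6: 234 + 18 = 252 → 252 − 241 = 11
Selection 7: 11 + 18 = 29
Selection 8: 29 + 18 = 47
Selection 9: 47 + 18 = 65
Selection 10: 65 + 18 = 83
Selection 11: 83 + 18 = 101
Selection 12: 101 + 18 = 119
Selection 13: 119 + 18 = 137
Selection 14: 137 + 18 = 155
Selection 15: 155 + 18 = 173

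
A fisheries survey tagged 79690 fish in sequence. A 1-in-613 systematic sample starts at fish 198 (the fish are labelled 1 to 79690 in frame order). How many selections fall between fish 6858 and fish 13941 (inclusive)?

k = 613
First selection ≥ 6858: 198 + ⌈(6858−198)/613⌉·613 = 198 + 11×613 = 6941
Last selection ≤ 13941: 198 + ⌊(13941−198)/613⌋·613 = 198 + 22×613 = 13684
Count = 22 − 11 + 1 = 12

12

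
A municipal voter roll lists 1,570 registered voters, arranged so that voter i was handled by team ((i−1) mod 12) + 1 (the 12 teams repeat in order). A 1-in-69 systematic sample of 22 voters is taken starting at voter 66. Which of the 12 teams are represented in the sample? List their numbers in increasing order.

3, 6, 9, 12

Consecutive selections differ by k = 69, so their team numbers differ by 69 mod 12 = 9.
gcd(69, 12) = 3, so the sample visits 12/3 = 4 distinct residues mod 12.
Start 66 is team 6; the teams hit are 3, 6, 9, 12.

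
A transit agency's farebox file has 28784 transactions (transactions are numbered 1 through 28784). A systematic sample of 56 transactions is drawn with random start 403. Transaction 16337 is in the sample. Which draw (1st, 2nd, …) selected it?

32

k = 28784/56 = 514
position = (16337 − 403)/514 + 1 = 15934/514 + 1 = 31 + 1 = 32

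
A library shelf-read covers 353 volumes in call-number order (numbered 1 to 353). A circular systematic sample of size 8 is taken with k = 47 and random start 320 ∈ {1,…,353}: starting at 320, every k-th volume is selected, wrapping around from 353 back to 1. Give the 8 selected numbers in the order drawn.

320, 14, 61, 108, 155, 202, 249, 296

Selection 1: 320
Selection 2: 320 + 47 = 367 → 367 − 353 = 14
Selection 3: 14 + 47 = 61
Selection 4: 61 + 47 = 108
Selection 5: 108 + 47 = 155
Selection 6: 155 + 47 = 202
Selection 7: 202 + 47 = 249
Selection 8: 249 + 47 = 296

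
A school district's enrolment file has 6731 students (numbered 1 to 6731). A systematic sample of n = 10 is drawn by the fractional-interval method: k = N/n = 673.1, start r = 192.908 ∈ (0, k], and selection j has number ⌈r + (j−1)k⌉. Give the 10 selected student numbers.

193, 867, 1540, 2213, 2886, 3559, 4232, 4905, 5578, 6251

j=1: r + 0k = 192.908 → ⌈·⌉ = 193
j=2: r + 1k = 866.008 → ⌈·⌉ = 867
j=3: r + 2k = 1539.108 → ⌈·⌉ = 1540
j=4: r + 3k = 2212.208 → ⌈·⌉ = 2213
j=5: r + 4k = 2885.308 → ⌈·⌉ = 2886
j=6: r + 5k = 3558.408 → ⌈·⌉ = 3559
j=7: r + 6k = 4231.508 → ⌈·⌉ = 4232
j=8: r + 7k = 4904.608 → ⌈·⌉ = 4905
j=9: r + 8k = 5577.708 → ⌈·⌉ = 5578
j=10: r + 9k = 6250.808 → ⌈·⌉ = 6251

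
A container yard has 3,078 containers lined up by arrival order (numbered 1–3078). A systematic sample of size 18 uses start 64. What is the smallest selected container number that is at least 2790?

2800

k = 3078/18 = 171
Steps past start: ⌈(2790 − 64)/171⌉ = ⌈2726/171⌉ = 16
Selected container: 64 + 16×171 = 2800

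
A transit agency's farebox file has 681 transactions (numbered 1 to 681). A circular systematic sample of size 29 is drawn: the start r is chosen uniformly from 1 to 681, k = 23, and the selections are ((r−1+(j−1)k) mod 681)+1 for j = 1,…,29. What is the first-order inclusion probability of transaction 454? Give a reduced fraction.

29/681

For each position j, as r ranges over 1…681 the j-th selection hits every transaction exactly once, so transaction 454 is selected for exactly 29 of the 681 starts.
Inclusion probability = 29/681.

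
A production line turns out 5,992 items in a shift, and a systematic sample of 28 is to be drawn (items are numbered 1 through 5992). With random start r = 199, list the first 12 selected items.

199, 413, 627, 841, 1055, 1269, 1483, 1697, 1911, 2125, 2339, 2553

k = N/n = 5992/28 = 214
item 1: 199
item 2: 199 + 214 = 413
item 3: 413 + 214 = 627
item 4: 627 + 214 = 841
item 5: 841 + 214 = 1055
item 6: 1055 + 214 = 1269
item 7: 1269 + 214 = 1483
item 8: 1483 + 214 = 1697
item 9: 1697 + 214 = 1911
item 10: 1911 + 214 = 2125
item 11: 2125 + 214 = 2339
item 12: 2339 + 214 = 2553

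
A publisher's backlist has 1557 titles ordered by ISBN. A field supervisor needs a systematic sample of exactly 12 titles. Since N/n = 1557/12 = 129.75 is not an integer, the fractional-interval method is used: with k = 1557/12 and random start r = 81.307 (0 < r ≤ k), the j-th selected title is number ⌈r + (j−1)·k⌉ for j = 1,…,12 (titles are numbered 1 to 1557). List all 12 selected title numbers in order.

j=1: r + 0k = 81.307 → ⌈·⌉ = 82
j=2: r + 1k = 211.057 → ⌈·⌉ = 212
j=3: r + 2k = 340.807 → ⌈·⌉ = 341
j=4: r + 3k = 470.557 → ⌈·⌉ = 471
j=5: r + 4k = 600.307 → ⌈·⌉ = 601
j=6: r + 5k = 730.057 → ⌈·⌉ = 731
j=7: r + 6k = 859.807 → ⌈·⌉ = 860
j=8: r + 7k = 989.557 → ⌈·⌉ = 990
j=9: r + 8k = 1119.307 → ⌈·⌉ = 1120
j=10: r + 9k = 1249.057 → ⌈·⌉ = 1250
j=11: r + 10k = 1378.807 → ⌈·⌉ = 1379
j=12: r + 11k = 1508.557 → ⌈·⌉ = 1509

82, 212, 341, 471, 601, 731, 860, 990, 1120, 1250, 1379, 1509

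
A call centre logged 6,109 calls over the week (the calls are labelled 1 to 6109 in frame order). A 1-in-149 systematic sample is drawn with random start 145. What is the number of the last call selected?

6105

k = 149
41st selection = r + (41−1)·k = 145 + 40×149 = 145 + 5960 = 6105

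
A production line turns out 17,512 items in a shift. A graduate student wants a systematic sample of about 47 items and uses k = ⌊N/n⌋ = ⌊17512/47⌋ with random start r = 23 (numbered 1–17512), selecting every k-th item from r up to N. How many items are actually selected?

48

k = ⌊17512/47⌋ = 372
Achieved size = ⌊(17512 − 23)/372⌋ + 1 = ⌊17489/372⌋ + 1 = 47 + 1 = 48
(last selection: 23 + 47×372 = 17507 ≤ 17512; next would be 17879 > 17512)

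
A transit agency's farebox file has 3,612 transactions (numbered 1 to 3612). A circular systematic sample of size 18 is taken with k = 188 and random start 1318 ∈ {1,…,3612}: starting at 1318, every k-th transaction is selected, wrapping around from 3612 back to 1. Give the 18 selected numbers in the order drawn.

Selection 1: 1318
Selection 2: 1318 + 188 = 1506
Selection 3: 1506 + 188 = 1694
Selection 4: 1694 + 188 = 1882
Selection 5: 1882 + 188 = 2070
Selection 6: 2070 + 188 = 2258
Selection 7: 2258 + 188 = 2446
Selection 8: 2446 + 188 = 2634
Selection 9: 2634 + 188 = 2822
Selection 10: 2822 + 188 = 3010
Selection 11: 3010 + 188 = 3198
Selection 12: 3198 + 188 = 3386
Selection 13: 3386 + 188 = 3574
Selection 14: 3574 + 188 = 3762 → 3762 − 3612 = 150
Selection 15: 150 + 188 = 338
Selection 16: 338 + 188 = 526
Selection 17: 526 + 188 = 714
Selection 18: 714 + 188 = 902

1318, 1506, 1694, 1882, 2070, 2258, 2446, 2634, 2822, 3010, 3198, 3386, 3574, 150, 338, 526, 714, 902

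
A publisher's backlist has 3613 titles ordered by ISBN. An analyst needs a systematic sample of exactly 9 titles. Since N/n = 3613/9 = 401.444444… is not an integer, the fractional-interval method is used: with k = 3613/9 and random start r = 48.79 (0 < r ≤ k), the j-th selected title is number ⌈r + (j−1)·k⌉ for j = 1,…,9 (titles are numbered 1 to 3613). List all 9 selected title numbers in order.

49, 451, 852, 1254, 1655, 2057, 2458, 2859, 3261

j=1: r + 0k = 48.79 → ⌈·⌉ = 49
j=2: r + 1k = 450.234444… → ⌈·⌉ = 451
j=3: r + 2k = 851.678888… → ⌈·⌉ = 852
j=4: r + 3k = 1253.123333… → ⌈·⌉ = 1254
j=5: r + 4k = 1654.567777… → ⌈·⌉ = 1655
j=6: r + 5k = 2056.012222… → ⌈·⌉ = 2057
j=7: r + 6k = 2457.456666… → ⌈·⌉ = 2458
j=8: r + 7k = 2858.901111… → ⌈·⌉ = 2859
j=9: r + 8k = 3260.345555… → ⌈·⌉ = 3261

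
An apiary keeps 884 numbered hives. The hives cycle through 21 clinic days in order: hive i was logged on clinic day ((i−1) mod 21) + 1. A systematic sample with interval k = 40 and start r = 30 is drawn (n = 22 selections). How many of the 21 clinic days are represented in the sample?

21

Consecutive selections differ by k = 40, so their clinic day numbers differ by 40 mod 21 = 19.
gcd(40, 21) = 1, so the sample visits 21/1 = 21 distinct residues mod 21.
Start 30 is clinic day 9; the clinic days hit are 1, 2, 3, 4, 5, 6, 7, 8, 9, 10, 11, 12, 13, 14, 15, 16, 17, 18, 19, 20, 21.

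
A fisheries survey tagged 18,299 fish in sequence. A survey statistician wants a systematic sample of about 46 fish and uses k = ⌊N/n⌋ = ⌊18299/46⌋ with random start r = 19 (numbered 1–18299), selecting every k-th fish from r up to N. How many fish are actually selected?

47

k = ⌊18299/46⌋ = 397
Achieved size = ⌊(18299 − 19)/397⌋ + 1 = ⌊18280/397⌋ + 1 = 46 + 1 = 47
(last selection: 19 + 46×397 = 18281 ≤ 18299; next would be 18678 > 18299)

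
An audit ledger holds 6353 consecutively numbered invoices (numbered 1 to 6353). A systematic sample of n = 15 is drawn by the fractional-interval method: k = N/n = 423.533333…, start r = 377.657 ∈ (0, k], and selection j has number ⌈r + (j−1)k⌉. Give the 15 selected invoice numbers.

378, 802, 1225, 1649, 2072, 2496, 2919, 3343, 3766, 4190, 4613, 5037, 5461, 5884, 6308

j=1: r + 0k = 377.657 → ⌈·⌉ = 378
j=2: r + 1k = 801.190333… → ⌈·⌉ = 802
j=3: r + 2k = 1224.723666… → ⌈·⌉ = 1225
j=4: r + 3k = 1648.257 → ⌈·⌉ = 1649
j=5: r + 4k = 2071.790333… → ⌈·⌉ = 2072
j=6: r + 5k = 2495.323666… → ⌈·⌉ = 2496
j=7: r + 6k = 2918.857 → ⌈·⌉ = 2919
j=8: r + 7k = 3342.390333… → ⌈·⌉ = 3343
j=9: r + 8k = 3765.923666… → ⌈·⌉ = 3766
j=10: r + 9k = 4189.457 → ⌈·⌉ = 4190
j=11: r + 10k = 4612.990333… → ⌈·⌉ = 4613
j=12: r + 11k = 5036.523666… → ⌈·⌉ = 5037
j=13: r + 12k = 5460.057 → ⌈·⌉ = 5461
j=14: r + 13k = 5883.590333… → ⌈·⌉ = 5884
j=15: r + 14k = 6307.123666… → ⌈·⌉ = 6308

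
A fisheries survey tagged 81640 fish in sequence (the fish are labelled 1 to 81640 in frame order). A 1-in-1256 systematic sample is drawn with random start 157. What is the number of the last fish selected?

k = 1256
65th selection = r + (65−1)·k = 157 + 64×1256 = 157 + 80384 = 80541

80541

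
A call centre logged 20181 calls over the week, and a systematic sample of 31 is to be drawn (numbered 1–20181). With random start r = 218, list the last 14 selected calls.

k = N/n = 20181/31 = 651
18th selection = 218 + 17×651 = 11285
19th: 11285 + 651 = 11936
20th: 11936 + 651 = 12587
21st: 12587 + 651 = 13238
22nd: 13238 + 651 = 13889
23rd: 13889 + 651 = 14540
24th: 14540 + 651 = 15191
25th: 15191 + 651 = 15842
26th: 15842 + 651 = 16493
27th: 16493 + 651 = 17144
28th: 17144 + 651 = 17795
29th: 17795 + 651 = 18446
30th: 18446 + 651 = 19097
31st: 19097 + 651 = 19748

11285, 11936, 12587, 13238, 13889, 14540, 15191, 15842, 16493, 17144, 17795, 18446, 19097, 19748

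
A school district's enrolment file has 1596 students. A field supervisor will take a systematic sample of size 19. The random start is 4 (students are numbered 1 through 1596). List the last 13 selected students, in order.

508, 592, 676, 760, 844, 928, 1012, 1096, 1180, 1264, 1348, 1432, 1516

k = N/n = 1596/19 = 84
7th selection = 4 + 6×84 = 508
8th: 508 + 84 = 592
9th: 592 + 84 = 676
10th: 676 + 84 = 760
11th: 760 + 84 = 844
12th: 844 + 84 = 928
13th: 928 + 84 = 1012
14th: 1012 + 84 = 1096
15th: 1096 + 84 = 1180
16th: 1180 + 84 = 1264
17th: 1264 + 84 = 1348
18th: 1348 + 84 = 1432
19th: 1432 + 84 = 1516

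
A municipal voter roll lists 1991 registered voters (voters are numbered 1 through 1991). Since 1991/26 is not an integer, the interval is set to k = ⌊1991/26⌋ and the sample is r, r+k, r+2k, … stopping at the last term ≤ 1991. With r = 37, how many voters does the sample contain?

k = ⌊1991/26⌋ = 76
Achieved size = ⌊(1991 − 37)/76⌋ + 1 = ⌊1954/76⌋ + 1 = 25 + 1 = 26
(last selection: 37 + 25×76 = 1937 ≤ 1991; next would be 2013 > 1991)

26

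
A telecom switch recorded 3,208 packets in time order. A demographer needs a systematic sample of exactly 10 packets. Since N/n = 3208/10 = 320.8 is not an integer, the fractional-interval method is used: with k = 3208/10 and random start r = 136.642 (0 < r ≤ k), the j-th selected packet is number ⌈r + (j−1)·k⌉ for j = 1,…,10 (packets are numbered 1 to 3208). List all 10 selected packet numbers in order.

137, 458, 779, 1100, 1420, 1741, 2062, 2383, 2704, 3024

j=1: r + 0k = 136.642 → ⌈·⌉ = 137
j=2: r + 1k = 457.442 → ⌈·⌉ = 458
j=3: r + 2k = 778.242 → ⌈·⌉ = 779
j=4: r + 3k = 1099.042 → ⌈·⌉ = 1100
j=5: r + 4k = 1419.842 → ⌈·⌉ = 1420
j=6: r + 5k = 1740.642 → ⌈·⌉ = 1741
j=7: r + 6k = 2061.442 → ⌈·⌉ = 2062
j=8: r + 7k = 2382.242 → ⌈·⌉ = 2383
j=9: r + 8k = 2703.042 → ⌈·⌉ = 2704
j=10: r + 9k = 3023.842 → ⌈·⌉ = 3024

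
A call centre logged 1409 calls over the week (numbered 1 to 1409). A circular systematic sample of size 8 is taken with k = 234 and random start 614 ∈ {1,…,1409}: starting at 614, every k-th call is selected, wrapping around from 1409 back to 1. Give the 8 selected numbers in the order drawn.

Selection 1: 614
Selection 2: 614 + 234 = 848
Selection 3: 848 + 234 = 1082
Selection 4: 1082 + 234 = 1316
Selection 5: 1316 + 234 = 1550 → 1550 − 1409 = 141
Selection 6: 141 + 234 = 375
Selection 7: 375 + 234 = 609
Selection 8: 609 + 234 = 843

614, 848, 1082, 1316, 141, 375, 609, 843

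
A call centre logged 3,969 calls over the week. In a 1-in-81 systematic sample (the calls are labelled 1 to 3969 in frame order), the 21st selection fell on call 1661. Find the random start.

k = 81
r = 1661 − (21−1)×81 = 1661 − 1620 = 41

41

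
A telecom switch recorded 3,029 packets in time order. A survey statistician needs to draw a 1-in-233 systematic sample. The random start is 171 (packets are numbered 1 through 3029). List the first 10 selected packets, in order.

packet 1: 171
packet 2: 171 + 233 = 404
packet 3: 404 + 233 = 637
packet 4: 637 + 233 = 870
packet 5: 870 + 233 = 1103
packet 6: 1103 + 233 = 1336
packet 7: 1336 + 233 = 1569
packet 8: 1569 + 233 = 1802
packet 9: 1802 + 233 = 2035
packet 10: 2035 + 233 = 2268

171, 404, 637, 870, 1103, 1336, 1569, 1802, 2035, 2268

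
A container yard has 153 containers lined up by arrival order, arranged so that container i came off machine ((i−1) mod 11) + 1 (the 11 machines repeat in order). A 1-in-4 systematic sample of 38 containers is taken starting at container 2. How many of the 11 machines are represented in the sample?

11

Consecutive selections differ by k = 4, so their machine numbers differ by 4 mod 11 = 4.
gcd(4, 11) = 1, so the sample visits 11/1 = 11 distinct residues mod 11.
Start 2 is machine 2; the machines hit are 1, 2, 3, 4, 5, 6, 7, 8, 9, 10, 11.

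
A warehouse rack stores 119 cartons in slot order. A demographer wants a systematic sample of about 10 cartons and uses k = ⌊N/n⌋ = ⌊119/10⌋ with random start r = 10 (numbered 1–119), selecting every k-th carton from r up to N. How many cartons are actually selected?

10

k = ⌊119/10⌋ = 11
Achieved size = ⌊(119 − 10)/11⌋ + 1 = ⌊109/11⌋ + 1 = 9 + 1 = 10
(last selection: 10 + 9×11 = 109 ≤ 119; next would be 120 > 119)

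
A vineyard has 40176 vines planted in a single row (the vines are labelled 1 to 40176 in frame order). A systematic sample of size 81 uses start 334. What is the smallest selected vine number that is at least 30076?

k = 40176/81 = 496
Steps past start: ⌈(30076 − 334)/496⌉ = ⌈29742/496⌉ = 60
Selected vine: 334 + 60×496 = 30094

30094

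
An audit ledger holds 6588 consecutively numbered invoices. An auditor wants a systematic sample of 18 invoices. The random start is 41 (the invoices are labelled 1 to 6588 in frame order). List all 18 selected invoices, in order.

41, 407, 773, 1139, 1505, 1871, 2237, 2603, 2969, 3335, 3701, 4067, 4433, 4799, 5165, 5531, 5897, 6263

k = N/n = 6588/18 = 366
invoice 1: 41
invoice 2: 41 + 366 = 407
invoice 3: 407 + 366 = 773
invoice 4: 773 + 366 = 1139
invoice 5: 1139 + 366 = 1505
invoice 6: 1505 + 366 = 1871
invoice 7: 1871 + 366 = 2237
invoice 8: 2237 + 366 = 2603
invoice 9: 2603 + 366 = 2969
invoice 10: 2969 + 366 = 3335
invoice 11: 3335 + 366 = 3701
invoice 12: 3701 + 366 = 4067
invoice 13: 4067 + 366 = 4433
invoice 14: 4433 + 366 = 4799
invoice 15: 4799 + 366 = 5165
invoice 16: 5165 + 366 = 5531
invoice 17: 5531 + 366 = 5897
invoice 18: 5897 + 366 = 6263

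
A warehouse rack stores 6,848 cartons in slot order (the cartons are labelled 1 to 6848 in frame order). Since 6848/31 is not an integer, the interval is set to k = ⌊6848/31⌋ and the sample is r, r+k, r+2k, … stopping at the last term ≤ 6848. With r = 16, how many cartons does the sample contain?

32

k = ⌊6848/31⌋ = 220
Achieved size = ⌊(6848 − 16)/220⌋ + 1 = ⌊6832/220⌋ + 1 = 31 + 1 = 32
(last selection: 16 + 31×220 = 6836 ≤ 6848; next would be 7056 > 6848)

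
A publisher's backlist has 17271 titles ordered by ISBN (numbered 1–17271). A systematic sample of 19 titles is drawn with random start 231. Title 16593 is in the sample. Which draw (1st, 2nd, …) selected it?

19

k = 17271/19 = 909
position = (16593 − 231)/909 + 1 = 16362/909 + 1 = 18 + 1 = 19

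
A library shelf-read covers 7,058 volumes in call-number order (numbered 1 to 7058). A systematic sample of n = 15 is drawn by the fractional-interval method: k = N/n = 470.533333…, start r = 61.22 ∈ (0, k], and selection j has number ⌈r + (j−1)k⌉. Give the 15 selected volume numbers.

j=1: r + 0k = 61.22 → ⌈·⌉ = 62
j=2: r + 1k = 531.753333… → ⌈·⌉ = 532
j=3: r + 2k = 1002.286666… → ⌈·⌉ = 1003
j=4: r + 3k = 1472.82 → ⌈·⌉ = 1473
j=5: r + 4k = 1943.353333… → ⌈·⌉ = 1944
j=6: r + 5k = 2413.886666… → ⌈·⌉ = 2414
j=7: r + 6k = 2884.42 → ⌈·⌉ = 2885
j=8: r + 7k = 3354.953333… → ⌈·⌉ = 3355
j=9: r + 8k = 3825.486666… → ⌈·⌉ = 3826
j=10: r + 9k = 4296.02 → ⌈·⌉ = 4297
j=11: r + 10k = 4766.553333… → ⌈·⌉ = 4767
j=12: r + 11k = 5237.086666… → ⌈·⌉ = 5238
j=13: r + 12k = 5707.62 → ⌈·⌉ = 5708
j=14: r + 13k = 6178.153333… → ⌈·⌉ = 6179
j=15: r + 14k = 6648.686666… → ⌈·⌉ = 6649

62, 532, 1003, 1473, 1944, 2414, 2885, 3355, 3826, 4297, 4767, 5238, 5708, 6179, 6649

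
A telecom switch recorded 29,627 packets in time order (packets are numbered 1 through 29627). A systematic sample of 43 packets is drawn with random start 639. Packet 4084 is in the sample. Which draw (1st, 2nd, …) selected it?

k = 29627/43 = 689
position = (4084 − 639)/689 + 1 = 3445/689 + 1 = 5 + 1 = 6

6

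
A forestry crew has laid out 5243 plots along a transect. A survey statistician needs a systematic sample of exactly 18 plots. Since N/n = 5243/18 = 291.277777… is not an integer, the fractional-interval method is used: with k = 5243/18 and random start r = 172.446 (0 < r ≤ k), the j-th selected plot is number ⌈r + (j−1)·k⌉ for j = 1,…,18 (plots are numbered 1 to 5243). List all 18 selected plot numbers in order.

j=1: r + 0k = 172.446 → ⌈·⌉ = 173
j=2: r + 1k = 463.723777… → ⌈·⌉ = 464
j=3: r + 2k = 755.001555… → ⌈·⌉ = 756
j=4: r + 3k = 1046.279333… → ⌈·⌉ = 1047
j=5: r + 4k = 1337.557111… → ⌈·⌉ = 1338
j=6: r + 5k = 1628.834888… → ⌈·⌉ = 1629
j=7: r + 6k = 1920.112666… → ⌈·⌉ = 1921
j=8: r + 7k = 2211.390444… → ⌈·⌉ = 2212
j=9: r + 8k = 2502.668222… → ⌈·⌉ = 2503
j=10: r + 9k = 2793.946 → ⌈·⌉ = 2794
j=11: r + 10k = 3085.223777… → ⌈·⌉ = 3086
j=12: r + 11k = 3376.501555… → ⌈·⌉ = 3377
j=13: r + 12k = 3667.779333… → ⌈·⌉ = 3668
j=14: r + 13k = 3959.057111… → ⌈·⌉ = 3960
j=15: r + 14k = 4250.334888… → ⌈·⌉ = 4251
j=16: r + 15k = 4541.612666… → ⌈·⌉ = 4542
j=17: r + 16k = 4832.890444… → ⌈·⌉ = 4833
j=18: r + 17k = 5124.168222… → ⌈·⌉ = 5125

173, 464, 756, 1047, 1338, 1629, 1921, 2212, 2503, 2794, 3086, 3377, 3668, 3960, 4251, 4542, 4833, 5125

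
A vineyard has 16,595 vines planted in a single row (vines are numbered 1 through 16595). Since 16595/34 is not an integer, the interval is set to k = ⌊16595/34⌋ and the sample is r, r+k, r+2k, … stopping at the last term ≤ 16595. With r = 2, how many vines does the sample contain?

k = ⌊16595/34⌋ = 488
Achieved size = ⌊(16595 − 2)/488⌋ + 1 = ⌊16593/488⌋ + 1 = 34 + 1 = 35
(last selection: 2 + 34×488 = 16594 ≤ 16595; next would be 17082 > 16595)

35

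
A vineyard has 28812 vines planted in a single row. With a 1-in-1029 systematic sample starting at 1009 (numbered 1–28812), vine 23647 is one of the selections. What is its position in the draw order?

23

k = 1029
position = (23647 − 1009)/1029 + 1 = 22638/1029 + 1 = 22 + 1 = 23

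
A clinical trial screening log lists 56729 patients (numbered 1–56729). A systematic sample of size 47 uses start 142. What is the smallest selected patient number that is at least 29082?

k = 56729/47 = 1207
Steps past start: ⌈(29082 − 142)/1207⌉ = ⌈28940/1207⌉ = 24
Selected patient: 142 + 24×1207 = 29110

29110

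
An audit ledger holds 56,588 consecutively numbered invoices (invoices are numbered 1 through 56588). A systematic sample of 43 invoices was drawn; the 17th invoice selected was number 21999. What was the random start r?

k = 56588/43 = 1316
r = 21999 − (17−1)×1316 = 21999 − 21056 = 943

943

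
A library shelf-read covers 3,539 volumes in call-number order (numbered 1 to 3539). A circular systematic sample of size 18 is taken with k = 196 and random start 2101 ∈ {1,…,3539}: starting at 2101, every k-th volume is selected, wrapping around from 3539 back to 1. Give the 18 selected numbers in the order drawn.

2101, 2297, 2493, 2689, 2885, 3081, 3277, 3473, 130, 326, 522, 718, 914, 1110, 1306, 1502, 1698, 1894

Selection 1: 2101
Selection 2: 2101 + 196 = 2297
Selection 3: 2297 + 196 = 2493
Selection 4: 2493 + 196 = 2689
Selection 5: 2689 + 196 = 2885
Selection 6: 2885 + 196 = 3081
Selection 7: 3081 + 196 = 3277
Selection 8: 3277 + 196 = 3473
Selection 9: 3473 + 196 = 3669 → 3669 − 3539 = 130
Selection 10: 130 + 196 = 326
Selection 11: 326 + 196 = 522
Selection 12: 522 + 196 = 718
Selection 13: 718 + 196 = 914
Selection 14: 914 + 196 = 1110
Selection 15: 1110 + 196 = 1306
Selection 16: 1306 + 196 = 1502
Selection 17: 1502 + 196 = 1698
Selection 18: 1698 + 196 = 1894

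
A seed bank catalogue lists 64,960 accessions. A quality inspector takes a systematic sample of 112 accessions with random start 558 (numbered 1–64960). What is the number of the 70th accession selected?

k = 64960/112 = 580
70th selection = r + (70−1)·k = 558 + 69×580 = 558 + 40020 = 40578

40578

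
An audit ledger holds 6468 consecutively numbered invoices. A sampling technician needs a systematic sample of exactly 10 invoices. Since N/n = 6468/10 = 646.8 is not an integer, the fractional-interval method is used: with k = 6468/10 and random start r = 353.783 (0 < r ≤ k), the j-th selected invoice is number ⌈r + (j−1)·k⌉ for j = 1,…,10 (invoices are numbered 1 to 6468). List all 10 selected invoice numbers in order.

j=1: r + 0k = 353.783 → ⌈·⌉ = 354
j=2: r + 1k = 1000.583 → ⌈·⌉ = 1001
j=3: r + 2k = 1647.383 → ⌈·⌉ = 1648
j=4: r + 3k = 2294.183 → ⌈·⌉ = 2295
j=5: r + 4k = 2940.983 → ⌈·⌉ = 2941
j=6: r + 5k = 3587.783 → ⌈·⌉ = 3588
j=7: r + 6k = 4234.583 → ⌈·⌉ = 4235
j=8: r + 7k = 4881.383 → ⌈·⌉ = 4882
j=9: r + 8k = 5528.183 → ⌈·⌉ = 5529
j=10: r + 9k = 6174.983 → ⌈·⌉ = 6175

354, 1001, 1648, 2295, 2941, 3588, 4235, 4882, 5529, 6175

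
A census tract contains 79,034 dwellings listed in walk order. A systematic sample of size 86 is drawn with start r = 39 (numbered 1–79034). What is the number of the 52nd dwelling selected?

46908

k = 79034/86 = 919
52nd selection = r + (52−1)·k = 39 + 51×919 = 39 + 46869 = 46908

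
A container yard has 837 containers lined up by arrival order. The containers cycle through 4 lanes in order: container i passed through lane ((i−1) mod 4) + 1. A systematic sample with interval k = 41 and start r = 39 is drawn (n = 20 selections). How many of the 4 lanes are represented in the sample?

4

Consecutive selections differ by k = 41, so their lane numbers differ by 41 mod 4 = 1.
gcd(41, 4) = 1, so the sample visits 4/1 = 4 distinct residues mod 4.
Start 39 is lane 3; the lanes hit are 1, 2, 3, 4.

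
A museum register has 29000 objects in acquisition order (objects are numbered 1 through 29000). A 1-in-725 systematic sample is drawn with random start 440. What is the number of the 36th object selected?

25815

k = 725
36th selection = r + (36−1)·k = 440 + 35×725 = 440 + 25375 = 25815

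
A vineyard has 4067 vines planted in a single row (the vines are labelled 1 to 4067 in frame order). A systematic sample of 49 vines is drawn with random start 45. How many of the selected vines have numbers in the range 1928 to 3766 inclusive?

22

k = 4067/49 = 83
First selection ≥ 1928: 45 + ⌈(1928−45)/83⌉·83 = 45 + 23×83 = 1954
Last selection ≤ 3766: 45 + ⌊(3766−45)/83⌋·83 = 45 + 44×83 = 3697
Count = 44 − 23 + 1 = 22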